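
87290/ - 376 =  - 43645/188=-  232.15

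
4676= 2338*2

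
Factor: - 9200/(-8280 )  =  10/9 = 2^1*3^( - 2)*5^1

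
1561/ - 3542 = - 223/506 = - 0.44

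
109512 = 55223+54289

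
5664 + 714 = 6378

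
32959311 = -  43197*(  -  763)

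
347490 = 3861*90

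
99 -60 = 39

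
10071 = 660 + 9411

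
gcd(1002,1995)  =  3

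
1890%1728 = 162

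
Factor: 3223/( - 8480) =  - 2^( - 5 ) * 5^( - 1 )*11^1*53^ (-1 )*293^1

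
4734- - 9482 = 14216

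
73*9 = 657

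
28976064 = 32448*893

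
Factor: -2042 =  - 2^1  *  1021^1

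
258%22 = 16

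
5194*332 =1724408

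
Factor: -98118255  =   - 3^1 * 5^1*31^1*211007^1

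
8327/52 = 8327/52=   160.13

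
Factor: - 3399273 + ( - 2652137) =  - 2^1*5^1*463^1*1307^1 = - 6051410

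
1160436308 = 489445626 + 670990682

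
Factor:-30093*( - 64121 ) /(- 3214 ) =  - 1929593253/3214 = - 2^ ( - 1)*3^1 * 7^1*37^1 * 1433^1 * 1607^(  -  1 )*1733^1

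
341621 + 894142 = 1235763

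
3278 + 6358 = 9636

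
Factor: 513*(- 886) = -454518=   -  2^1*3^3* 19^1 * 443^1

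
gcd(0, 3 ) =3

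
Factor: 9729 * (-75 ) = -3^3 * 5^2*23^1*47^1 = -729675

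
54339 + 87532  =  141871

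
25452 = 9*2828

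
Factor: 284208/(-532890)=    -2^3*3^ ( - 1) * 5^( - 1)=- 8/15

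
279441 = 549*509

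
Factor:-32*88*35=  - 98560=- 2^8 *5^1*  7^1 * 11^1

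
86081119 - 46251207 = 39829912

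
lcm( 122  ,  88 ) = 5368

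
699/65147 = 699/65147  =  0.01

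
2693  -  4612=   -  1919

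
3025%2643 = 382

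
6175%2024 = 103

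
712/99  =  712/99=7.19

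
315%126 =63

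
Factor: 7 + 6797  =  2^2*3^5*7^1 = 6804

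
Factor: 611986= 2^1 * 157^1*1949^1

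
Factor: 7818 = 2^1*3^1*1303^1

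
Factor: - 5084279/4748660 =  - 2^( - 2)*5^( - 1 )*7^( - 1 )*31^1*107^(-1 )*317^( - 1)*401^1*409^1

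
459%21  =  18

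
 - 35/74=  - 35/74 = -0.47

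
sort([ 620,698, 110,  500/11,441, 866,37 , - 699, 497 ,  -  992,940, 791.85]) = [ - 992, - 699, 37 , 500/11, 110,  441,  497,620, 698, 791.85, 866 , 940] 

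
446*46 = 20516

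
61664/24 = 7708/3 = 2569.33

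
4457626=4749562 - 291936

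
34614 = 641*54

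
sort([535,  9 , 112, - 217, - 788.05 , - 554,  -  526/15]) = [  -  788.05, - 554, - 217, - 526/15 , 9, 112, 535]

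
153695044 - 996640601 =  - 842945557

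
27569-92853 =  -65284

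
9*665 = 5985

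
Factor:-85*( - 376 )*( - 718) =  - 2^4*5^1* 17^1*47^1*359^1 = - 22947280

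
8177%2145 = 1742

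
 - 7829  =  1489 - 9318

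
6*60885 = 365310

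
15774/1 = 15774 = 15774.00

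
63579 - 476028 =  - 412449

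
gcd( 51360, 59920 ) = 8560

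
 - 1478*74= - 109372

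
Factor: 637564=2^2*19^1*8389^1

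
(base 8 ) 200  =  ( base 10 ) 128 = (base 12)a8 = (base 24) 58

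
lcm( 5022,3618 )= 336474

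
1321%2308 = 1321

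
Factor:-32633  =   - 32633^1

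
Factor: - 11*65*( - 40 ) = 2^3 * 5^2*11^1*13^1 = 28600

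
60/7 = 60/7 = 8.57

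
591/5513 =591/5513 = 0.11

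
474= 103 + 371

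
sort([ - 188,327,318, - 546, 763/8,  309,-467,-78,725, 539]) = [-546, - 467,-188, - 78 , 763/8,309, 318, 327, 539  ,  725] 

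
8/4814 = 4/2407 = 0.00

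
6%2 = 0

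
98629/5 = 98629/5 = 19725.80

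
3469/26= 3469/26 = 133.42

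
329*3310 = 1088990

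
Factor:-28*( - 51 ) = 2^2*3^1*7^1 *17^1 = 1428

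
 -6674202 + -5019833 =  - 11694035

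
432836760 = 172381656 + 260455104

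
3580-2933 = 647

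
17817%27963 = 17817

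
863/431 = 2 + 1/431 = 2.00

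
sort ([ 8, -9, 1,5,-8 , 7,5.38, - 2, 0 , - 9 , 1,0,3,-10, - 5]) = [ - 10, - 9,  -  9, - 8,- 5, - 2, 0,0 , 1,1 , 3,5,5.38,7, 8 ] 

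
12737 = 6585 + 6152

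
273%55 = 53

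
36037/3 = 12012+1/3= 12012.33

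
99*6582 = 651618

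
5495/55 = 1099/11  =  99.91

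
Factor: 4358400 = 2^8*3^1 *5^2 * 227^1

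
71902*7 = 503314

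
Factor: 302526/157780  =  441/230 = 2^(  -  1)*3^2*5^ (- 1)*7^2  *  23^( - 1 ) 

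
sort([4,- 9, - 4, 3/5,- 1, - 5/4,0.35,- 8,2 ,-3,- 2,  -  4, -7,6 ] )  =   [ - 9,-8, - 7, - 4 , - 4, - 3,-2 ,-5/4,-1,0.35,3/5 , 2,4,6] 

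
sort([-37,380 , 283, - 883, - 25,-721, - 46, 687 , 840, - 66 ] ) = [ - 883,-721, - 66, -46, - 37, - 25 , 283,380,687,840]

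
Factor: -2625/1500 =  - 7/4 = - 2^ ( - 2)*7^1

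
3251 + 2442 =5693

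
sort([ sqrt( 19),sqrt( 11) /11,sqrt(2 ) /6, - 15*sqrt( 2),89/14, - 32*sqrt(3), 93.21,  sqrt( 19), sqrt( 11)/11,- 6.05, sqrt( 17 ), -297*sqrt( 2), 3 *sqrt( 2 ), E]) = [-297 * sqrt(2 ), - 32*sqrt( 3 ), - 15* sqrt( 2 ), - 6.05, sqrt( 2 ) /6,sqrt(11 ) /11,sqrt(11 )/11, E,  sqrt(17), 3*sqrt( 2 ),  sqrt(19 ),  sqrt( 19 ),89/14,93.21 ] 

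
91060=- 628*( - 145 )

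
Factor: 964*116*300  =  2^6*3^1*5^2 * 29^1*241^1= 33547200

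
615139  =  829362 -214223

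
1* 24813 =24813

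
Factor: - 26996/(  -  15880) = 17/10 = 2^( - 1)*5^(-1)*17^1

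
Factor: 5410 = 2^1*5^1*541^1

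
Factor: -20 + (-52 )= - 2^3*3^2 = - 72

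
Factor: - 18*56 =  - 1008 = - 2^4 * 3^2*7^1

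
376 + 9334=9710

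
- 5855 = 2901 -8756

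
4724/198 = 23 + 85/99= 23.86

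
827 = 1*827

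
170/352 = 85/176 = 0.48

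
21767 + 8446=30213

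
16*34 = 544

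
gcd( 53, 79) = 1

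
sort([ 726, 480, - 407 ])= [ - 407 , 480,726 ]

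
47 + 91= 138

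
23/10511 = 1/457=   0.00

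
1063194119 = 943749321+119444798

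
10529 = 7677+2852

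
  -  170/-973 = 170/973 = 0.17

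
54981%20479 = 14023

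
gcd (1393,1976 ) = 1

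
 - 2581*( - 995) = 2568095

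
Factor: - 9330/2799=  - 10/3 = - 2^1*3^(  -  1)*5^1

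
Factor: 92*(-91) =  - 2^2*7^1 * 13^1*23^1 = - 8372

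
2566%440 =366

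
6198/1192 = 5 + 119/596 = 5.20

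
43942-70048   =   - 26106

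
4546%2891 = 1655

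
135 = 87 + 48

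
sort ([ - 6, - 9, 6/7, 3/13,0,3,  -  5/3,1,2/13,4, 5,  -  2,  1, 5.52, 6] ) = [ - 9 , -6, - 2, - 5/3,0,2/13,3/13,6/7, 1 , 1,3,  4,5,5.52,6]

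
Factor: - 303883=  - 229^1*1327^1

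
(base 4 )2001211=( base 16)2065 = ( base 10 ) 8293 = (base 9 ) 12334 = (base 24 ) e9d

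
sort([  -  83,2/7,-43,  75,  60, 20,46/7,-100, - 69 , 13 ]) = [ - 100, -83, - 69,-43,  2/7 , 46/7, 13, 20,60,  75]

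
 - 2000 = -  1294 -706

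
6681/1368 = 4 + 403/456 = 4.88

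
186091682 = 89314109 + 96777573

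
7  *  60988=426916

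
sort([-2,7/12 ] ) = [ - 2,  7/12 ]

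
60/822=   10/137=0.07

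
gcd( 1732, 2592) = 4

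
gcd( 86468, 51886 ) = 2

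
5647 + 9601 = 15248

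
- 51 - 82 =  - 133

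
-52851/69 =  - 766 + 1/23 = - 765.96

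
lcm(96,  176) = 1056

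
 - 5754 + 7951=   2197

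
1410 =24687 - 23277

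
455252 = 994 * 458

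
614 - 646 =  - 32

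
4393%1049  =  197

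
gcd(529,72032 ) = 1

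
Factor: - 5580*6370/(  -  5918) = 17772300/2959 = 2^2 * 3^2*5^2 * 7^2* 11^( - 1 ) * 13^1*31^1*269^(- 1 ) 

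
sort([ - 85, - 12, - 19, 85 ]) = [-85, - 19, - 12,85 ]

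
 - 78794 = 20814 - 99608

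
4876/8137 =4876/8137 = 0.60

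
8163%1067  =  694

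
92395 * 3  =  277185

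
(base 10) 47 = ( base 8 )57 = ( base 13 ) 38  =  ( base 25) 1m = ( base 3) 1202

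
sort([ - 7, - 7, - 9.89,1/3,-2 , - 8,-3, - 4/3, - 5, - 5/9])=[-9.89,  -  8, - 7, - 7, - 5, - 3, - 2 , - 4/3,  -  5/9,1/3]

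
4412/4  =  1103 = 1103.00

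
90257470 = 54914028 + 35343442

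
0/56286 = 0   =  0.00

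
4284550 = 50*85691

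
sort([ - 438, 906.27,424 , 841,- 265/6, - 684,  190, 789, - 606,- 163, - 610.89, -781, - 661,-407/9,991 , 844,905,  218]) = [ - 781, - 684,- 661,  -  610.89, - 606,- 438 , - 163,-407/9, - 265/6,190, 218,424,789,841,844, 905,906.27, 991]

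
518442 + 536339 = 1054781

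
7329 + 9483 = 16812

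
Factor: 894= 2^1 * 3^1*149^1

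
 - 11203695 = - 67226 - 11136469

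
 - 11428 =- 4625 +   -  6803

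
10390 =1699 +8691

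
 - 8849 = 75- 8924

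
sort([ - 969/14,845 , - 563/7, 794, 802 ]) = [ - 563/7, - 969/14, 794,802,845]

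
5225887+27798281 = 33024168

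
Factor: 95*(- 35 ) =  - 5^2*7^1*19^1 =- 3325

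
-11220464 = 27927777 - 39148241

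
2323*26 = 60398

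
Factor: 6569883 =3^3* 61^1*3989^1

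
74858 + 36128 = 110986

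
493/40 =493/40= 12.32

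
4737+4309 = 9046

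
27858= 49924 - 22066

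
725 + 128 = 853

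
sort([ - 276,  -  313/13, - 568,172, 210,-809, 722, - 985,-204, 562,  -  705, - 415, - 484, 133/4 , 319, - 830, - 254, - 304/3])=[ - 985,-830, - 809, - 705, - 568, - 484,  -  415, - 276,  -  254, - 204, - 304/3, - 313/13,133/4,172, 210,319,562, 722 ]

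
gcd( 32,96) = 32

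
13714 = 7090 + 6624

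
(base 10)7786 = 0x1E6A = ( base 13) 370C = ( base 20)j96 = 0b1111001101010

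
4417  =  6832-2415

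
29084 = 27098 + 1986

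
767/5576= 767/5576 =0.14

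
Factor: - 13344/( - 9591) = 32/23= 2^5*23^( - 1 ) 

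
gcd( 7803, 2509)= 1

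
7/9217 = 7/9217 = 0.00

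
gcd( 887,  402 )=1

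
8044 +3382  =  11426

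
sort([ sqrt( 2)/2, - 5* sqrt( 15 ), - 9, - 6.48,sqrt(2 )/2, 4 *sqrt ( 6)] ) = [ - 5*sqrt (15 ), - 9, - 6.48,sqrt(2)/2, sqrt( 2 )/2, 4 * sqrt( 6) ] 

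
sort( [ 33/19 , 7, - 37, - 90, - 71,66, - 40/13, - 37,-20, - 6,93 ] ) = [ - 90, - 71, - 37, - 37,-20, - 6, - 40/13,33/19,7 , 66, 93 ]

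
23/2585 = 23/2585 = 0.01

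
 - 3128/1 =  - 3128 = - 3128.00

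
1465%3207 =1465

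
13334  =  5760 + 7574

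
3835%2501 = 1334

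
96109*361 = 34695349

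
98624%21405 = 13004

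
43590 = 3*14530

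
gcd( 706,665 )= 1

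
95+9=104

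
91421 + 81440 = 172861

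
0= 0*6140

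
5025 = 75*67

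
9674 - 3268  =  6406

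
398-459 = - 61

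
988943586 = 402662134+586281452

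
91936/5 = 18387 + 1/5 = 18387.20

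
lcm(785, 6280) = 6280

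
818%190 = 58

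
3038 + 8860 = 11898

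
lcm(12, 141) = 564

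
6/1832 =3/916 = 0.00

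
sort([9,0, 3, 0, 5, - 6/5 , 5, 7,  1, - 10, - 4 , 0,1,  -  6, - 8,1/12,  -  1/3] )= [ - 10, - 8, - 6,- 4,-6/5 ,-1/3,0, 0, 0,1/12, 1,1,3,5, 5, 7, 9]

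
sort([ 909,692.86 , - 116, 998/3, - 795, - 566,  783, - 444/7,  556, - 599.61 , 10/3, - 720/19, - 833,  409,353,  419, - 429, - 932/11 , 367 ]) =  [ - 833, - 795, - 599.61, - 566, - 429, - 116, - 932/11,  -  444/7, - 720/19, 10/3, 998/3,353,367, 409,419 , 556,692.86 , 783,  909 ]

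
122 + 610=732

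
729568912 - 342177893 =387391019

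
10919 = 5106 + 5813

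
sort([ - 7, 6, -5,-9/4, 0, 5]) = [ - 7,  -  5, - 9/4, 0, 5, 6]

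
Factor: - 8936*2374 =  - 2^4*1117^1*1187^1= - 21214064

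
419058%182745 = 53568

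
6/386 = 3/193 = 0.02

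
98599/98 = 1006 + 11/98 = 1006.11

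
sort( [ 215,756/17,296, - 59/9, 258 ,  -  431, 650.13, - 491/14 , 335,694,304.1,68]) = [ - 431 ,-491/14,  -  59/9,756/17,68,215,258, 296 , 304.1,335,650.13,694] 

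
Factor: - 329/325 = -5^( - 2 )  *7^1 * 13^(-1)*47^1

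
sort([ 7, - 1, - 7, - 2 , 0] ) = [ - 7 ,-2, - 1,  0, 7 ] 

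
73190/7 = 10455 + 5/7 = 10455.71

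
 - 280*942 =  - 263760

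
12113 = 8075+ 4038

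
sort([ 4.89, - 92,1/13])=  [ - 92,1/13,4.89 ] 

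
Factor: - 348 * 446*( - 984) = 152724672 = 2^6*3^2*29^1*41^1*223^1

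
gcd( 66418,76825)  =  1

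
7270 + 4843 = 12113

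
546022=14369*38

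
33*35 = 1155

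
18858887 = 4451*4237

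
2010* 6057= 12174570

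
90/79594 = 45/39797 = 0.00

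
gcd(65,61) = 1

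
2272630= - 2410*(- 943)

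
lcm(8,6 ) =24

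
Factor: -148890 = - 2^1*3^1*5^1 *7^1*709^1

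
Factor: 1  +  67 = 68 = 2^2* 17^1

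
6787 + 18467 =25254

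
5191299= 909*5711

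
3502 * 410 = 1435820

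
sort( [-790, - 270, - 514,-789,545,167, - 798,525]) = [ - 798, - 790, - 789, - 514,-270 , 167, 525,545] 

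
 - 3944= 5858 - 9802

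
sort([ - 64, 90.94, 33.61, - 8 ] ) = [ - 64, - 8, 33.61, 90.94] 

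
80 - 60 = 20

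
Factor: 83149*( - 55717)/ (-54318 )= 2^( - 1 )* 3^( - 1)*823^(-1 )*7559^1*55717^1 = 421164803/4938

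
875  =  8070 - 7195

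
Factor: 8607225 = 3^1*5^2 * 11^1* 10433^1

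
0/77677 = 0 = 0.00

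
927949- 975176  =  -47227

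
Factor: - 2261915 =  - 5^1* 31^1*14593^1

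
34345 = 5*6869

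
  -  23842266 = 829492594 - 853334860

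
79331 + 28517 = 107848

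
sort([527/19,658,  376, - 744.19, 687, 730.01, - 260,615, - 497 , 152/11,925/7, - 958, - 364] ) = [ - 958,  -  744.19, - 497,  -  364, - 260,152/11,527/19, 925/7, 376,615,658, 687, 730.01] 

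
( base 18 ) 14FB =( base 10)7409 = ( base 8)16361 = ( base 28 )9CH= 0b1110011110001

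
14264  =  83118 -68854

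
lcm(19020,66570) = 133140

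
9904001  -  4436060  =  5467941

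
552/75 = 7 + 9/25 = 7.36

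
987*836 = 825132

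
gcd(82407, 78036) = 3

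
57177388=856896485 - 799719097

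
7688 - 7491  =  197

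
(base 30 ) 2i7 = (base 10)2347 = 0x92b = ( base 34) 211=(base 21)56g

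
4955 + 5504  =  10459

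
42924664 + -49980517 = -7055853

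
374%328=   46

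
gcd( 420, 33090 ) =30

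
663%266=131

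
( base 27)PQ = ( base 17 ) 274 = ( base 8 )1275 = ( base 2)1010111101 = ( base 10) 701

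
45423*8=363384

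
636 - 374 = 262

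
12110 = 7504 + 4606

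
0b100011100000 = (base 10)2272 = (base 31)2b9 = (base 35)1TW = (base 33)22s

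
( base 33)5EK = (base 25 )9c2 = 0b1011100100111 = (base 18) 1055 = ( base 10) 5927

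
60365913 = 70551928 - 10186015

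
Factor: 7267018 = 2^1*11^2*30029^1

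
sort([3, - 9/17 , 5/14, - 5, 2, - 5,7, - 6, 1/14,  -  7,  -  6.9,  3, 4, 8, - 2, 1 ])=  [ - 7, - 6.9,-6, - 5, - 5, - 2,  -  9/17, 1/14,5/14,1,2,3,3, 4,7 , 8]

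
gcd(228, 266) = 38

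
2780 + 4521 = 7301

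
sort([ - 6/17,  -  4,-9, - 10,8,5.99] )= [ - 10, - 9, - 4, -6/17, 5.99, 8 ] 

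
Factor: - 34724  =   - 2^2 * 8681^1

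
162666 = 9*18074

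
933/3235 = 933/3235 = 0.29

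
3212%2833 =379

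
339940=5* 67988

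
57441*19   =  1091379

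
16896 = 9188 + 7708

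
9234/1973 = 9234/1973 = 4.68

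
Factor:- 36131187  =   - 3^1*29^1*59^1*7039^1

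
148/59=2 + 30/59= 2.51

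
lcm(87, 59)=5133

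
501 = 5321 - 4820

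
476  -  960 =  - 484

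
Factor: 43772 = 2^2*31^1*353^1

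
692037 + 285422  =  977459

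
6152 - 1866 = 4286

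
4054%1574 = 906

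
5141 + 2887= 8028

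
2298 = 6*383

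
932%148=44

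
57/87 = 19/29 = 0.66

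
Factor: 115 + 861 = 976  =  2^4*61^1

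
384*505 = 193920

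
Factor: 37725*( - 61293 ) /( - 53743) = 2312278425/53743 = 3^2*5^2 * 223^(-1)*241^(-1 ) * 503^1*20431^1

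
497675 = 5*99535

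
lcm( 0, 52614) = 0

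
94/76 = 1 + 9/38=1.24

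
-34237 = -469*73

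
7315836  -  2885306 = 4430530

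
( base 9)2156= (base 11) 1216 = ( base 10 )1590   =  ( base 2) 11000110110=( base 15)710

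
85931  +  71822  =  157753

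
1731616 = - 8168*(-212 )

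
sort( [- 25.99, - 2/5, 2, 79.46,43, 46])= [ - 25.99,-2/5,2,43,46, 79.46 ]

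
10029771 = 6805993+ 3223778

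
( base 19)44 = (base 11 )73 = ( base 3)2222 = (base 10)80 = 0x50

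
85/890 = 17/178 = 0.10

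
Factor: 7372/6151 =2^2*19^1*97^1 * 6151^( - 1)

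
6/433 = 6/433 = 0.01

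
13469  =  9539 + 3930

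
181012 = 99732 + 81280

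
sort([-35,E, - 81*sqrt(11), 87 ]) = [ - 81*sqrt( 11), - 35,E,87] 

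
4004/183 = 21 + 161/183 = 21.88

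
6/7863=2/2621 = 0.00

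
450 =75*6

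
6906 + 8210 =15116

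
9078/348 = 1513/58 = 26.09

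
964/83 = 11 + 51/83 = 11.61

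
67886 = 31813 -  - 36073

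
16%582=16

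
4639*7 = 32473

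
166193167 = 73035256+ 93157911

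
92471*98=9062158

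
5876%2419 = 1038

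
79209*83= 6574347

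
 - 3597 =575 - 4172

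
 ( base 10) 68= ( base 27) 2E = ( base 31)26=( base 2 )1000100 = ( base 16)44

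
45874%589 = 521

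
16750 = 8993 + 7757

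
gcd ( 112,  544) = 16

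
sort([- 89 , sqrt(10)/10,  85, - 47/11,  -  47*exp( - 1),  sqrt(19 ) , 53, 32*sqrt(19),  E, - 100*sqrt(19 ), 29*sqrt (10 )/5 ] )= [ - 100*sqrt (19 ),-89,-47*exp(-1), - 47/11 , sqrt( 10) /10, E,sqrt(19),29*sqrt(10)/5,53,  85,32 * sqrt(19 ) ] 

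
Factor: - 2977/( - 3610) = 2^( - 1) * 5^( - 1 )*13^1  *19^( - 2)*229^1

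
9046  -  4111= 4935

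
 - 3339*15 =-50085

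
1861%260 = 41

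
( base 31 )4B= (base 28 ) 4N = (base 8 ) 207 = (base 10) 135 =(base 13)A5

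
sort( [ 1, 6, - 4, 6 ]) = [-4,1 , 6, 6 ]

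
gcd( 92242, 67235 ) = 17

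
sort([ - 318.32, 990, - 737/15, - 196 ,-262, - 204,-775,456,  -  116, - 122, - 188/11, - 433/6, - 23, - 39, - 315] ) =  [-775 ,-318.32 , - 315, - 262, - 204 , - 196,  -  122, - 116, - 433/6, - 737/15, - 39, - 23, - 188/11 , 456 , 990]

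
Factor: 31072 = 2^5*971^1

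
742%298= 146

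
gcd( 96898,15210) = 2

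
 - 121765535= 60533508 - 182299043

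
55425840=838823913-783398073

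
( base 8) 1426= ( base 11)659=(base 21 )1gd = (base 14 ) 406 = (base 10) 790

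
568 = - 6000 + 6568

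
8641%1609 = 596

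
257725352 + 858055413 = 1115780765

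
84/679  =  12/97 = 0.12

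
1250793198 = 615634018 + 635159180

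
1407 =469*3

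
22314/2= 11157 = 11157.00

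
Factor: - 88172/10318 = -94/11 = -2^1*11^( - 1 )*47^1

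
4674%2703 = 1971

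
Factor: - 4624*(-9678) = 2^5 * 3^1*17^2*1613^1 = 44751072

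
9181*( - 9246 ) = -84887526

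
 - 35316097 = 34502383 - 69818480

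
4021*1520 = 6111920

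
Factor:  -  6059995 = - 5^1*1211999^1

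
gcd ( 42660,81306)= 18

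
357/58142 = 51/8306 = 0.01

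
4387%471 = 148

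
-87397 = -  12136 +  - 75261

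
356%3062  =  356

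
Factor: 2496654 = 2^1 * 3^2*17^1 * 41^1* 199^1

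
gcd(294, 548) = 2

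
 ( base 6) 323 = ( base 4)1323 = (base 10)123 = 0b1111011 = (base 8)173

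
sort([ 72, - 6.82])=[- 6.82,72]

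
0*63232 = 0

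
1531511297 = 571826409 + 959684888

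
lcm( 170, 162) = 13770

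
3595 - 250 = 3345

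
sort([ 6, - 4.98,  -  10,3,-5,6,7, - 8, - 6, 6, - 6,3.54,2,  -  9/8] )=[ - 10, - 8, - 6,-6,  -  5 ,-4.98,-9/8,2,3,3.54 , 6,6,6, 7] 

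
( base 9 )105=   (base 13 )68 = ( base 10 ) 86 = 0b1010110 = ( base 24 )3E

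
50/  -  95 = -10/19 = -  0.53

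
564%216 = 132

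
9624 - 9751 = - 127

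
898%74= 10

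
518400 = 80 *6480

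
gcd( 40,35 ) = 5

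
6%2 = 0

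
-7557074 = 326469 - 7883543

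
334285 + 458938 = 793223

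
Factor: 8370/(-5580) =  - 2^(-1)*3^1 =- 3/2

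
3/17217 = 1/5739 = 0.00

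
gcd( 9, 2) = 1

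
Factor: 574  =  2^1 * 7^1 * 41^1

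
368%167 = 34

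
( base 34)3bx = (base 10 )3875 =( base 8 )7443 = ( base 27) 58e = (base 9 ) 5275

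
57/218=57/218=   0.26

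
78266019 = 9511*8229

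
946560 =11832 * 80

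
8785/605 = 1757/121 = 14.52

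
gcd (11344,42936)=8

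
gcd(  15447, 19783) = 271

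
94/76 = 1 + 9/38 = 1.24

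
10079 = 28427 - 18348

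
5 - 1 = 4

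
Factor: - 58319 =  - 29^1*2011^1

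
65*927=60255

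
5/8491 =5/8491= 0.00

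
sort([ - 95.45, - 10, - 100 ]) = [ - 100,  -  95.45, - 10] 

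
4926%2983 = 1943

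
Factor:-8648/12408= -3^( - 1)*11^(-1 )*23^1 = - 23/33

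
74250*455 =33783750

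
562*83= 46646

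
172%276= 172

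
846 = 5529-4683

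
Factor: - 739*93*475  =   - 32645325 = -  3^1*5^2*19^1*31^1 *739^1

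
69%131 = 69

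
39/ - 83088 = -13/27696  =  - 0.00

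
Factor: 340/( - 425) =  - 4/5 = - 2^2*5^ ( - 1) 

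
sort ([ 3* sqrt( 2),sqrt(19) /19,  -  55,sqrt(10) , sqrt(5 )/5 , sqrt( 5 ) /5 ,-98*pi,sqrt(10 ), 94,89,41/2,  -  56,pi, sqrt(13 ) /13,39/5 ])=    [ - 98*pi, -56,  -  55, sqrt(19 ) /19, sqrt(13)/13, sqrt(5 ) /5, sqrt(5) /5,  pi, sqrt(10),sqrt(10 ), 3*sqrt( 2 ),39/5,  41/2, 89,  94] 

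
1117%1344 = 1117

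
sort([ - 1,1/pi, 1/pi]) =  [ - 1, 1/pi,1/pi]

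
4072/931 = 4+348/931 = 4.37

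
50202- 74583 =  - 24381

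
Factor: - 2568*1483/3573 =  - 2^3*3^( - 1) * 107^1*397^( - 1) * 1483^1 = - 1269448/1191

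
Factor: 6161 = 61^1*101^1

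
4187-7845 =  - 3658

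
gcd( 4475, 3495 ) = 5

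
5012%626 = 4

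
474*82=38868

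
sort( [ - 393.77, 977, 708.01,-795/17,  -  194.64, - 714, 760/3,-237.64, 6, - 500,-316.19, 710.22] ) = [-714, - 500,-393.77, - 316.19 , - 237.64, - 194.64, - 795/17, 6,  760/3, 708.01,710.22, 977 ] 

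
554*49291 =27307214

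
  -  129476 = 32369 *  (  -  4)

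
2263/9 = 251 + 4/9 = 251.44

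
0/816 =0 = 0.00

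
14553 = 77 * 189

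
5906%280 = 26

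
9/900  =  1/100 =0.01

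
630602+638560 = 1269162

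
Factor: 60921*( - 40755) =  - 3^3*5^1*7^1*11^1 * 13^1*19^1*967^1 = -  2482835355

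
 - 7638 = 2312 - 9950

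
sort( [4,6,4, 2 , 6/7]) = [ 6/7,2, 4, 4, 6]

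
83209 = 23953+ 59256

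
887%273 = 68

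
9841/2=9841/2 = 4920.50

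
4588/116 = 39  +  16/29=39.55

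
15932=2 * 7966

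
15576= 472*33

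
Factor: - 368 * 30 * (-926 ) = 10223040 = 2^6 * 3^1 * 5^1 * 23^1*463^1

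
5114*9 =46026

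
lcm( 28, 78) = 1092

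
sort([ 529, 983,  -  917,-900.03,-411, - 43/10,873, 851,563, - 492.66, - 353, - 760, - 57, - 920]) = [-920, - 917, - 900.03, - 760, - 492.66 , -411, - 353, - 57, - 43/10,529,563,851,873, 983]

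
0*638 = 0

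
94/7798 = 47/3899  =  0.01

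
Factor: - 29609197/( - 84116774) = 2^(  -  1)*7^( - 1)*271^( - 1 )*2029^1*14593^1  *  22171^( -1) 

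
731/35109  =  731/35109=0.02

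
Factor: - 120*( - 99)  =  11880 = 2^3*3^3*5^1*11^1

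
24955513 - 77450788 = -52495275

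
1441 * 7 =10087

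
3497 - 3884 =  - 387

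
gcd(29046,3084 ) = 6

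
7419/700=7419/700 = 10.60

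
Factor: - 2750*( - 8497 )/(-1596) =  - 2^( -1)*3^(  -  1)*5^3*7^ (  -  1 )*11^1*19^( - 1)* 29^1 * 293^1 =- 11683375/798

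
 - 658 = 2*(-329 )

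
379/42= 379/42  =  9.02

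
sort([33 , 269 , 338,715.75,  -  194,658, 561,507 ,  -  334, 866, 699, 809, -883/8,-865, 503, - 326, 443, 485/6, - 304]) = [-865,-334, - 326,  -  304, - 194, - 883/8 , 33, 485/6, 269, 338, 443, 503, 507,561,  658 , 699, 715.75,809, 866]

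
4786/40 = 2393/20 = 119.65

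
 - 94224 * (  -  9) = 848016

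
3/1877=3/1877 =0.00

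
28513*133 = 3792229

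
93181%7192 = 6877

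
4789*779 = 3730631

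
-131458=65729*(-2 )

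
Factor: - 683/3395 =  - 5^ ( - 1)*7^(-1)*97^( - 1 ) * 683^1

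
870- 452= 418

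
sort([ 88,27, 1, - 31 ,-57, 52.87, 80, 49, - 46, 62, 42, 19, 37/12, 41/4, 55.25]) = [ - 57 , - 46, - 31, 1, 37/12,41/4, 19, 27 , 42,49,52.87, 55.25, 62,80, 88]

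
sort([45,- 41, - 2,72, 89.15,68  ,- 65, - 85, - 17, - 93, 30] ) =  [ - 93,-85, - 65, - 41,  -  17 , - 2, 30,45, 68, 72, 89.15] 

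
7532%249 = 62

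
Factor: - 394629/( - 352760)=2^( - 3 )*3^1*5^ ( - 1) * 8819^( - 1)*131543^1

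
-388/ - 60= 97/15 =6.47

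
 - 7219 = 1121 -8340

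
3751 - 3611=140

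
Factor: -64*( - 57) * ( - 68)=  - 2^8*3^1*17^1*19^1 = -248064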